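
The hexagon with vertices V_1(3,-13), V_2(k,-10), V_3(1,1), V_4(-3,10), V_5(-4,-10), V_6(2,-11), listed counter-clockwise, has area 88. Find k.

Write out the shoelace sum; only the two edges meeting at V_2 involve k:
2·Area = [(3·(-10) − k·(-13)) + (k·1 − 1·(-10))] + 154
       = 14·k + 134 = 176
⇒ k = 3.

3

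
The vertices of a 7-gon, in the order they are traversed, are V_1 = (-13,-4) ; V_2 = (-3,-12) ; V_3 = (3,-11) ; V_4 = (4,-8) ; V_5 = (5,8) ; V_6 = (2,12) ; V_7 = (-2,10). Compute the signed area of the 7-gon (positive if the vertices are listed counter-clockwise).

Cross-terms: 144, 69, 20, 72, 44, 44, 138  ⇒  Σ = 531
Signed area = Σ/2 = 265.5 (positive ⇒ counter-clockwise traversal).

265.5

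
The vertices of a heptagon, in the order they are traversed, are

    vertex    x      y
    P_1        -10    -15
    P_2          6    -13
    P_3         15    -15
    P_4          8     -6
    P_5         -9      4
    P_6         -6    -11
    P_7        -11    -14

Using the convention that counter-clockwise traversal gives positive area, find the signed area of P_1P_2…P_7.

222

Σ = (220) + (105) + (30) + (-22) + (123) + (-37) + (25) = 444
Signed area = Σ/2 = 222 (positive ⇒ counter-clockwise traversal).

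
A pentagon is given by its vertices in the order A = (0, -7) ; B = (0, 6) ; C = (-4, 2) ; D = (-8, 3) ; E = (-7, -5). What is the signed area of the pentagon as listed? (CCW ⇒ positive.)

Cross-terms: 0, 24, 4, 61, 49  ⇒  Σ = 138
Signed area = Σ/2 = 69 (positive ⇒ counter-clockwise traversal).

69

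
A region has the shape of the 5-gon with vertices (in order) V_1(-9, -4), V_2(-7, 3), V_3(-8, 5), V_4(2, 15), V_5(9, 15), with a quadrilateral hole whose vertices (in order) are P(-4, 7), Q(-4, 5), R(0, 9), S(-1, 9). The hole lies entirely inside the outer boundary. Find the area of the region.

96

Outer boundary:
Apply the surveyor's formula: 2A = Σ (x_i·y_{i+1} − x_{i+1}·y_i), indices taken mod 5.
Cross-terms: -55, -11, -130, -105, 99  ⇒  Σ = -202
Area = |Σ|/2 = 101.
Hole:
Apply Gauss's area formula: 2A = Σ (x_i·y_{i+1} − x_{i+1}·y_i), indices taken mod 4.
P→Q: (-4)(5) − (-4)(7) = 8
Q→R: (-4)(9) − (0)(5) = -36
R→S: (0)(9) − (-1)(9) = 9
S→P: (-1)(7) − (-4)(9) = 29
Σ = 10
Area = |Σ|/2 = 5.
Net area = 101 − 5 = 96.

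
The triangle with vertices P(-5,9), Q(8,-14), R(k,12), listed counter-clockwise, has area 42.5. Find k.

-3

The doubled signed area Σ (x_i y_{i+1} − x_{i+1} y_i) is linear in k.
With k=0 it equals 154; the coefficient of k is 23 (from the two edges through R).
So 23·k + 154 = 2·42.5 = 85 ⇒ k = -3.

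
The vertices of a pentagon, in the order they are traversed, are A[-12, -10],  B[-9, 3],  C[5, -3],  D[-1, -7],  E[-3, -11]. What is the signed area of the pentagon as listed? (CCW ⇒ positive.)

-132

A→B: (-12)(3) − (-9)(-10) = -126
B→C: (-9)(-3) − (5)(3) = 12
C→D: (5)(-7) − (-1)(-3) = -38
D→E: (-1)(-11) − (-3)(-7) = -10
E→A: (-3)(-10) − (-12)(-11) = -102
Σ = -264
Signed area = Σ/2 = -132 (negative ⇒ clockwise traversal).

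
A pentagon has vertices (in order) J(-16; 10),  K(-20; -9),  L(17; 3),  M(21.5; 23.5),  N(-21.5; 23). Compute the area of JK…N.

Apply the surveyor's formula: 2A = Σ (x_i·y_{i+1} − x_{i+1}·y_i), indices taken mod 5.
Σ = (344) + (93) + (335) + (999.75) + (153) = 1924.75
Area = |Σ|/2 = 962.375.

962.375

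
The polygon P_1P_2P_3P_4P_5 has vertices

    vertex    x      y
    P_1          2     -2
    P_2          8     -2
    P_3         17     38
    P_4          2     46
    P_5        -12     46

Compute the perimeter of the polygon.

128

|P_1P_2| = √((6)² + (0)²) = √36 = 6
|P_2P_3| = √((9)² + (40)²) = √1681 = 41
|P_3P_4| = √((-15)² + (8)²) = √289 = 17
|P_4P_5| = √((-14)² + (0)²) = √196 = 14
|P_5P_1| = √((14)² + (-48)²) = √2500 = 50
Perimeter = 6 + 41 + 17 + 14 + 50 = 128.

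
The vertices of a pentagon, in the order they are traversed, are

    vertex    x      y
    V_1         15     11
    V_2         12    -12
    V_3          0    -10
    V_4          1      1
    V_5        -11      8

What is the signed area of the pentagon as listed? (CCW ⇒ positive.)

-322

Apply the shoelace formula: 2A = Σ (x_i·y_{i+1} − x_{i+1}·y_i), indices taken mod 5.
Σ = (-312) + (-120) + (10) + (19) + (-241) = -644
Signed area = Σ/2 = -322 (negative ⇒ clockwise traversal).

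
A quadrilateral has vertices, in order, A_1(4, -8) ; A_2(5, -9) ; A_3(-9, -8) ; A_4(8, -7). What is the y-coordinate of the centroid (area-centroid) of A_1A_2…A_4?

Apply the shoelace formula. First the cross-terms c_i = x_i·y_{i+1} − x_{i+1}·y_i:
  4, -121, 127, -36  ⇒  2A = -26, A = -13.
Then Σ (y_i + y_{i+1})·c_i = 624, so ȳ = 624 / (6·(-13)) = -8.

-8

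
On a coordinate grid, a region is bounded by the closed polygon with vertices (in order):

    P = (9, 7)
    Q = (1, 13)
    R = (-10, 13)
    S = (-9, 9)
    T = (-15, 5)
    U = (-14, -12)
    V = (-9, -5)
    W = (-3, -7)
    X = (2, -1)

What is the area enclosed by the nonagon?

Apply the surveyor's formula: 2A = Σ (x_i·y_{i+1} − x_{i+1}·y_i), indices taken mod 9.
Cross-terms: 110, 143, 27, 90, 250, -38, 48, 17, 23  ⇒  Σ = 670
Area = |Σ|/2 = 335.

335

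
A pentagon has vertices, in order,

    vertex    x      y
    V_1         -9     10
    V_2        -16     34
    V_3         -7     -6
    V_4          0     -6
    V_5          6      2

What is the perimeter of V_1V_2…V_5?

100

|V_1V_2| = √((-7)² + (24)²) = √625 = 25
|V_2V_3| = √((9)² + (-40)²) = √1681 = 41
|V_3V_4| = √((7)² + (0)²) = √49 = 7
|V_4V_5| = √((6)² + (8)²) = √100 = 10
|V_5V_1| = √((-15)² + (8)²) = √289 = 17
Perimeter = 25 + 41 + 7 + 10 + 17 = 100.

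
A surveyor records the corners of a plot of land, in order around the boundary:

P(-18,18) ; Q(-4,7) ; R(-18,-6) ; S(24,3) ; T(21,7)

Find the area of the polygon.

Apply Gauss's area formula: 2A = Σ (x_i·y_{i+1} − x_{i+1}·y_i), indices taken mod 5.
Σ = (-54) + (150) + (90) + (105) + (504) = 795
Area = |Σ|/2 = 397.5.

397.5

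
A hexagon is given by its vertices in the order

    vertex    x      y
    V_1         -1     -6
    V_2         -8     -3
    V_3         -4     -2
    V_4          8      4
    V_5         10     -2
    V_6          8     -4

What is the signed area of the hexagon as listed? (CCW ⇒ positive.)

-86.5

Σ = (-45) + (4) + (0) + (-56) + (-24) + (-52) = -173
Signed area = Σ/2 = -86.5 (negative ⇒ clockwise traversal).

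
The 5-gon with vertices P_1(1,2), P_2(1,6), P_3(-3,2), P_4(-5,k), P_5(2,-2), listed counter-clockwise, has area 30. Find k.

-2

The doubled signed area Σ (x_i y_{i+1} − x_{i+1} y_i) is linear in k.
With k=0 it equals 50; the coefficient of k is -5 (from the two edges through P_4).
So -5·k + 50 = 2·30 = 60 ⇒ k = -2.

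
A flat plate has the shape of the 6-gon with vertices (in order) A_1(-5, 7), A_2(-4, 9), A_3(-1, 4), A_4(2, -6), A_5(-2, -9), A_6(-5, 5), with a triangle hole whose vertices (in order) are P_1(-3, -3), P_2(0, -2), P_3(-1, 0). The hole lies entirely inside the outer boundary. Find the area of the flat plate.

Outer boundary:
Apply the surveyor's formula: 2A = Σ (x_i·y_{i+1} − x_{i+1}·y_i), indices taken mod 6.
Σ = (-17) + (-7) + (-2) + (-30) + (-55) + (-10) = -121
Area = |Σ|/2 = 60.5.
Hole:
Apply the shoelace formula: 2A = Σ (x_i·y_{i+1} − x_{i+1}·y_i), indices taken mod 3.
P_1→P_2: (-3)(-2) − (0)(-3) = 6
P_2→P_3: (0)(0) − (-1)(-2) = -2
P_3→P_1: (-1)(-3) − (-3)(0) = 3
Σ = 7
Area = |Σ|/2 = 3.5.
Net area = 60.5 − 3.5 = 57.

57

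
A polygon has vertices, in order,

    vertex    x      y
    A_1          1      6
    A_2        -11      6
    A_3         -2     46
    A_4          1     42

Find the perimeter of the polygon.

|A_1A_2| = √((-12)² + (0)²) = √144 = 12
|A_2A_3| = √((9)² + (40)²) = √1681 = 41
|A_3A_4| = √((3)² + (-4)²) = √25 = 5
|A_4A_1| = √((0)² + (-36)²) = √1296 = 36
Perimeter = 12 + 41 + 5 + 36 = 94.

94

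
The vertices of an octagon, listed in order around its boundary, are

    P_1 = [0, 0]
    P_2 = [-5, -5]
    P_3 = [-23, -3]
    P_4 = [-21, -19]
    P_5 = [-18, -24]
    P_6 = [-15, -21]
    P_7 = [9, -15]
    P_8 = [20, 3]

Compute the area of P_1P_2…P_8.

Apply the shoelace (surveyor's) formula: 2A = Σ (x_i·y_{i+1} − x_{i+1}·y_i), indices taken mod 8.
Σ = (0) + (-100) + (374) + (162) + (18) + (414) + (327) + (0) = 1195
Area = |Σ|/2 = 597.5.

597.5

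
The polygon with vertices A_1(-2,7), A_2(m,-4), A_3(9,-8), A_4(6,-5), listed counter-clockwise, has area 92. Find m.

The doubled signed area Σ (x_i y_{i+1} − x_{i+1} y_i) is linear in m.
With m=0 it equals 79; the coefficient of m is -15 (from the two edges through A_2).
So -15·m + 79 = 2·92 = 184 ⇒ m = -7.

-7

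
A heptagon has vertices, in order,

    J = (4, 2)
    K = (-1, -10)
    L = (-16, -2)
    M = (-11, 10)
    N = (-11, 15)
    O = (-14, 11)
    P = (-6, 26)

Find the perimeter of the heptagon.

96

|JK| = √((-5)² + (-12)²) = √169 = 13
|KL| = √((-15)² + (8)²) = √289 = 17
|LM| = √((5)² + (12)²) = √169 = 13
|MN| = √((0)² + (5)²) = √25 = 5
|NO| = √((-3)² + (-4)²) = √25 = 5
|OP| = √((8)² + (15)²) = √289 = 17
|PJ| = √((10)² + (-24)²) = √676 = 26
Perimeter = 13 + 17 + 13 + 5 + 5 + 17 + 26 = 96.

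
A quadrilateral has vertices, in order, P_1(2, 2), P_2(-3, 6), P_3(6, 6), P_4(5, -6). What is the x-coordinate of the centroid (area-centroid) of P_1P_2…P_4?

Apply Gauss's area formula. First the cross-terms c_i = x_i·y_{i+1} − x_{i+1}·y_i:
  18, -54, -66, 22  ⇒  2A = -80, A = -40.
Then Σ (x_i + x_{i+1})·c_i = -752, so x̄ = -752 / (6·(-40)) = 47/15.

47/15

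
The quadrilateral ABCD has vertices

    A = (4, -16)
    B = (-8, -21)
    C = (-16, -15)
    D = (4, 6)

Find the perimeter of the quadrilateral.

|AB| = √((-12)² + (-5)²) = √169 = 13
|BC| = √((-8)² + (6)²) = √100 = 10
|CD| = √((20)² + (21)²) = √841 = 29
|DA| = √((0)² + (-22)²) = √484 = 22
Perimeter = 13 + 10 + 29 + 22 = 74.

74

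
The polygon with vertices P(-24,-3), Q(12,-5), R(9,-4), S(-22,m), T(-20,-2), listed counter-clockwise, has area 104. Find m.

Write out the shoelace sum; only the two edges meeting at S involve m:
2·Area = [(9·m − (-22)·(-4)) + ((-22)·(-2) − (-20)·m)] + 165
       = 29·m + 121 = 208
⇒ m = 3.

3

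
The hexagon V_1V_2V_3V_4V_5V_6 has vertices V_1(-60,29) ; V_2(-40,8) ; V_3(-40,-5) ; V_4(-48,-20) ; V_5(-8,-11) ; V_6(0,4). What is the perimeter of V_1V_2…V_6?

|V_1V_2| = √((20)² + (-21)²) = √841 = 29
|V_2V_3| = √((0)² + (-13)²) = √169 = 13
|V_3V_4| = √((-8)² + (-15)²) = √289 = 17
|V_4V_5| = √((40)² + (9)²) = √1681 = 41
|V_5V_6| = √((8)² + (15)²) = √289 = 17
|V_6V_1| = √((-60)² + (25)²) = √4225 = 65
Perimeter = 29 + 13 + 17 + 41 + 17 + 65 = 182.

182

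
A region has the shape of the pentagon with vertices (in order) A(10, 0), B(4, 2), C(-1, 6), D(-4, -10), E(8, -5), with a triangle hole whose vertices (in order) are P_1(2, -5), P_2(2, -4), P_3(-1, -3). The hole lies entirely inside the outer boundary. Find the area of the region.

113.5

Outer boundary:
Apply Gauss's area formula: 2A = Σ (x_i·y_{i+1} − x_{i+1}·y_i), indices taken mod 5.
A→B: (10)(2) − (4)(0) = 20
B→C: (4)(6) − (-1)(2) = 26
C→D: (-1)(-10) − (-4)(6) = 34
D→E: (-4)(-5) − (8)(-10) = 100
E→A: (8)(0) − (10)(-5) = 50
Σ = 230
Area = |Σ|/2 = 115.
Hole:
Apply the shoelace formula: 2A = Σ (x_i·y_{i+1} − x_{i+1}·y_i), indices taken mod 3.
Cross-terms: 2, -10, 11  ⇒  Σ = 3
Area = |Σ|/2 = 1.5.
Net area = 115 − 1.5 = 113.5.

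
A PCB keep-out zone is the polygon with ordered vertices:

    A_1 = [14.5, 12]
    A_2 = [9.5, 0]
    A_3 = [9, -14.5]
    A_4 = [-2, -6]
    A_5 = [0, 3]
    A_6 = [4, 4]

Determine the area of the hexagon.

A_1→A_2: (14.5)(0) − (9.5)(12) = -114
A_2→A_3: (9.5)(-14.5) − (9)(0) = -137.75
A_3→A_4: (9)(-6) − (-2)(-14.5) = -83
A_4→A_5: (-2)(3) − (0)(-6) = -6
A_5→A_6: (0)(4) − (4)(3) = -12
A_6→A_1: (4)(12) − (14.5)(4) = -10
Σ = -362.75
Area = |Σ|/2 = 181.375.

181.375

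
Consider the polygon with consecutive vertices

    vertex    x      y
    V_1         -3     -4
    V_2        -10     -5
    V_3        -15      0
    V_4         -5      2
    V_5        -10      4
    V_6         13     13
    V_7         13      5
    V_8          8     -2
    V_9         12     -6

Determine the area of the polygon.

V_1→V_2: (-3)(-5) − (-10)(-4) = -25
V_2→V_3: (-10)(0) − (-15)(-5) = -75
V_3→V_4: (-15)(2) − (-5)(0) = -30
V_4→V_5: (-5)(4) − (-10)(2) = 0
V_5→V_6: (-10)(13) − (13)(4) = -182
V_6→V_7: (13)(5) − (13)(13) = -104
V_7→V_8: (13)(-2) − (8)(5) = -66
V_8→V_9: (8)(-6) − (12)(-2) = -24
V_9→V_1: (12)(-4) − (-3)(-6) = -66
Σ = -572
Area = |Σ|/2 = 286.

286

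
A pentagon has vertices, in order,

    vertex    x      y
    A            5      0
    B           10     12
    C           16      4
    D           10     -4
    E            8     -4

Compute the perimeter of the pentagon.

40

|AB| = √((5)² + (12)²) = √169 = 13
|BC| = √((6)² + (-8)²) = √100 = 10
|CD| = √((-6)² + (-8)²) = √100 = 10
|DE| = √((-2)² + (0)²) = √4 = 2
|EA| = √((-3)² + (4)²) = √25 = 5
Perimeter = 13 + 10 + 10 + 2 + 5 = 40.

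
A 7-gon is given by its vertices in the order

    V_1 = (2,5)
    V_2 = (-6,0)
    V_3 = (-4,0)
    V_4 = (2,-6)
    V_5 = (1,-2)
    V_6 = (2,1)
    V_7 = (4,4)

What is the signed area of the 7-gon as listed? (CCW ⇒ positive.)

38.5

Cross-terms: 30, 0, 24, 2, 5, 4, 12  ⇒  Σ = 77
Signed area = Σ/2 = 38.5 (positive ⇒ counter-clockwise traversal).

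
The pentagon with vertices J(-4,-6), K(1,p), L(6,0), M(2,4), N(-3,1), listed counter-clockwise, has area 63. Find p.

Write out the shoelace sum; only the two edges meeting at K involve p:
2·Area = [((-4)·p − 1·(-6)) + (1·0 − 6·p)] + 60
       = -10·p + 66 = 126
⇒ p = -6.

-6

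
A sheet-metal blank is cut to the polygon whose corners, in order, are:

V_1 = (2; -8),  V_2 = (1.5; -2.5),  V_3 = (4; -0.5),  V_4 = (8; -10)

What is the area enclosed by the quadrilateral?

31.875

V_1→V_2: (2)(-2.5) − (1.5)(-8) = 7
V_2→V_3: (1.5)(-0.5) − (4)(-2.5) = 9.25
V_3→V_4: (4)(-10) − (8)(-0.5) = -36
V_4→V_1: (8)(-8) − (2)(-10) = -44
Σ = -63.75
Area = |Σ|/2 = 31.875.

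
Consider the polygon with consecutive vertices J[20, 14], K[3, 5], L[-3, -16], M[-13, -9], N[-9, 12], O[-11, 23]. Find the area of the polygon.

541

Apply the shoelace formula: 2A = Σ (x_i·y_{i+1} − x_{i+1}·y_i), indices taken mod 6.
J→K: (20)(5) − (3)(14) = 58
K→L: (3)(-16) − (-3)(5) = -33
L→M: (-3)(-9) − (-13)(-16) = -181
M→N: (-13)(12) − (-9)(-9) = -237
N→O: (-9)(23) − (-11)(12) = -75
O→J: (-11)(14) − (20)(23) = -614
Σ = -1082
Area = |Σ|/2 = 541.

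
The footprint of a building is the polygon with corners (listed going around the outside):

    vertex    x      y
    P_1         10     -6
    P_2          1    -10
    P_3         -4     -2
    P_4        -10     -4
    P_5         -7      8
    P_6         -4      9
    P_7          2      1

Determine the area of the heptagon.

161.5

Apply the shoelace (surveyor's) formula: 2A = Σ (x_i·y_{i+1} − x_{i+1}·y_i), indices taken mod 7.
Σ = (-94) + (-42) + (-4) + (-108) + (-31) + (-22) + (-22) = -323
Area = |Σ|/2 = 161.5.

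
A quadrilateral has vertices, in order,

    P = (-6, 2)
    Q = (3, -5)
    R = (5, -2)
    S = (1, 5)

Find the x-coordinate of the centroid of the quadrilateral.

Apply Gauss's area formula. First the cross-terms c_i = x_i·y_{i+1} − x_{i+1}·y_i:
  24, 19, 27, 32  ⇒  2A = 102, A = 51.
Then Σ (x_i + x_{i+1})·c_i = 82, so x̄ = 82 / (6·51) = 41/153.

41/153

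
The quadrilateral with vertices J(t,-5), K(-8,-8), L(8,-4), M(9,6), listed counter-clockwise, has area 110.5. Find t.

-9

The doubled signed area Σ (x_i y_{i+1} − x_{i+1} y_i) is linear in t.
With t=0 it equals 95; the coefficient of t is -14 (from the two edges through J).
So -14·t + 95 = 2·110.5 = 221 ⇒ t = -9.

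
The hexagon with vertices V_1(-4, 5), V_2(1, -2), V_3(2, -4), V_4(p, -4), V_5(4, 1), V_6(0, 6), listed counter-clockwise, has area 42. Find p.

Write out the shoelace sum; only the two edges meeting at V_4 involve p:
2·Area = [(2·(-4) − p·(-4)) + (p·1 − 4·(-4))] + 51
       = 5·p + 59 = 84
⇒ p = 5.

5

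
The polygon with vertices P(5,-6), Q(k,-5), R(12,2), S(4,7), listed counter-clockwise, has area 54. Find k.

7

Write out the shoelace sum; only the two edges meeting at Q involve k:
2·Area = [(5·(-5) − k·(-6)) + (k·2 − 12·(-5))] + 17
       = 8·k + 52 = 108
⇒ k = 7.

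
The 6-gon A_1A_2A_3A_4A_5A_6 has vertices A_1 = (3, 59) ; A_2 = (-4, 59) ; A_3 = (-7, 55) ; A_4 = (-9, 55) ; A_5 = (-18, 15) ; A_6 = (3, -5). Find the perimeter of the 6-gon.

|A_1A_2| = √((-7)² + (0)²) = √49 = 7
|A_2A_3| = √((-3)² + (-4)²) = √25 = 5
|A_3A_4| = √((-2)² + (0)²) = √4 = 2
|A_4A_5| = √((-9)² + (-40)²) = √1681 = 41
|A_5A_6| = √((21)² + (-20)²) = √841 = 29
|A_6A_1| = √((0)² + (64)²) = √4096 = 64
Perimeter = 7 + 5 + 2 + 41 + 29 + 64 = 148.

148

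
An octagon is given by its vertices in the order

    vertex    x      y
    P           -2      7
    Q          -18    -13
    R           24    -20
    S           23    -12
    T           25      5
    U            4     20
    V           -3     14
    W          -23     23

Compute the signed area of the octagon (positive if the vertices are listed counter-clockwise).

P→Q: (-2)(-13) − (-18)(7) = 152
Q→R: (-18)(-20) − (24)(-13) = 672
R→S: (24)(-12) − (23)(-20) = 172
S→T: (23)(5) − (25)(-12) = 415
T→U: (25)(20) − (4)(5) = 480
U→V: (4)(14) − (-3)(20) = 116
V→W: (-3)(23) − (-23)(14) = 253
W→P: (-23)(7) − (-2)(23) = -115
Σ = 2145
Signed area = Σ/2 = 1072.5 (positive ⇒ counter-clockwise traversal).

1072.5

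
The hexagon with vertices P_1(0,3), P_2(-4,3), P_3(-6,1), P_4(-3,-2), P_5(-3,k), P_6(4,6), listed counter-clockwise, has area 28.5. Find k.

-4

The doubled signed area Σ (x_i y_{i+1} − x_{i+1} y_i) is linear in k.
With k=0 it equals 29; the coefficient of k is -7 (from the two edges through P_5).
So -7·k + 29 = 2·28.5 = 57 ⇒ k = -4.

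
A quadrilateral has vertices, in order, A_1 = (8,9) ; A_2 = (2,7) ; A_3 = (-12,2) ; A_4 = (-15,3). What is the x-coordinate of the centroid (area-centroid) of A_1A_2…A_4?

Apply the shoelace formula. First the cross-terms c_i = x_i·y_{i+1} − x_{i+1}·y_i:
  38, 88, -6, -159  ⇒  2A = -39, A = -19.5.
Then Σ (x_i + x_{i+1})·c_i = 775, so x̄ = 775 / (6·(-19.5)) = -775/117.

-775/117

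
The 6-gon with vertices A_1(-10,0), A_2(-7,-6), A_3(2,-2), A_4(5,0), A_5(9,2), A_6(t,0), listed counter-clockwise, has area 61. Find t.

-8

Write out the shoelace sum; only the two edges meeting at A_6 involve t:
2·Area = [(9·0 − t·2) + (t·0 − (-10)·0)] + 106
       = -2·t + 106 = 122
⇒ t = -8.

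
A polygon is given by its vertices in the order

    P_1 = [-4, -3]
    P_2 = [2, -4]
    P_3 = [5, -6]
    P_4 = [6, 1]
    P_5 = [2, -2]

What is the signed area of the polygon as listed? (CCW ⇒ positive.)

Apply the surveyor's formula: 2A = Σ (x_i·y_{i+1} − x_{i+1}·y_i), indices taken mod 5.
Σ = (22) + (8) + (41) + (-14) + (-14) = 43
Signed area = Σ/2 = 21.5 (positive ⇒ counter-clockwise traversal).

21.5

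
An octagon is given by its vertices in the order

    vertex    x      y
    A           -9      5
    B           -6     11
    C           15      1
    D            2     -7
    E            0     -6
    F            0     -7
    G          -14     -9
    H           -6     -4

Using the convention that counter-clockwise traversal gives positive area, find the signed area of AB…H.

-260.5

A→B: (-9)(11) − (-6)(5) = -69
B→C: (-6)(1) − (15)(11) = -171
C→D: (15)(-7) − (2)(1) = -107
D→E: (2)(-6) − (0)(-7) = -12
E→F: (0)(-7) − (0)(-6) = 0
F→G: (0)(-9) − (-14)(-7) = -98
G→H: (-14)(-4) − (-6)(-9) = 2
H→A: (-6)(5) − (-9)(-4) = -66
Σ = -521
Signed area = Σ/2 = -260.5 (negative ⇒ clockwise traversal).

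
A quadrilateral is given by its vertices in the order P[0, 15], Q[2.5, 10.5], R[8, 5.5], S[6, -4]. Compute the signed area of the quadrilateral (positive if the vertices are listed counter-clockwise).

-41.375

Apply the surveyor's formula: 2A = Σ (x_i·y_{i+1} − x_{i+1}·y_i), indices taken mod 4.
Σ = (-37.5) + (-70.25) + (-65) + (90) = -82.75
Signed area = Σ/2 = -41.375 (negative ⇒ clockwise traversal).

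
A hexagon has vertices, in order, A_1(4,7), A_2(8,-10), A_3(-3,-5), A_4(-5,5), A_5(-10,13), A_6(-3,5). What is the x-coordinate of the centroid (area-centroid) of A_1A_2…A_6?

Apply Gauss's area formula. First the cross-terms c_i = x_i·y_{i+1} − x_{i+1}·y_i:
  -96, -70, -40, -15, -11, -41  ⇒  2A = -273, A = -136.5.
Then Σ (x_i + x_{i+1})·c_i = -855, so x̄ = -855 / (6·(-136.5)) = 95/91.

95/91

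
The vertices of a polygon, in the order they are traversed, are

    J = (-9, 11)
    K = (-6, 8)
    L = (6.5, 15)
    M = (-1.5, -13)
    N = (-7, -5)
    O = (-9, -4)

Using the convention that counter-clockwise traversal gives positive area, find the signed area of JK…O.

-222.75

Σ = (-6) + (-142) + (-62) + (-83.5) + (-17) + (-135) = -445.5
Signed area = Σ/2 = -222.75 (negative ⇒ clockwise traversal).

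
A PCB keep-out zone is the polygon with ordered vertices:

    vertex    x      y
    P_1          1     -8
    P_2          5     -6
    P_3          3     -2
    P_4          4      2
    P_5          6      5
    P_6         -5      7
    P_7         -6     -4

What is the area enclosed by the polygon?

Apply Gauss's area formula: 2A = Σ (x_i·y_{i+1} − x_{i+1}·y_i), indices taken mod 7.
Cross-terms: 34, 8, 14, 8, 67, 62, 52  ⇒  Σ = 245
Area = |Σ|/2 = 122.5.

122.5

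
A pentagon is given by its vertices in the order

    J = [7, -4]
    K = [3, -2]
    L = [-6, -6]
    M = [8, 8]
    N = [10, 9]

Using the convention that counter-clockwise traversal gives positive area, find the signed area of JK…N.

-71.5

Apply the shoelace (surveyor's) formula: 2A = Σ (x_i·y_{i+1} − x_{i+1}·y_i), indices taken mod 5.
Σ = (-2) + (-30) + (0) + (-8) + (-103) = -143
Signed area = Σ/2 = -71.5 (negative ⇒ clockwise traversal).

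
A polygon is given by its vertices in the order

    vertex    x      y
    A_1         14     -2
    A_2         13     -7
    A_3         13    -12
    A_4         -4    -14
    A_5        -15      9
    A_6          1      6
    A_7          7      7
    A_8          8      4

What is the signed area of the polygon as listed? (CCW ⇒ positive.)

Apply the shoelace formula: 2A = Σ (x_i·y_{i+1} − x_{i+1}·y_i), indices taken mod 8.
A_1→A_2: (14)(-7) − (13)(-2) = -72
A_2→A_3: (13)(-12) − (13)(-7) = -65
A_3→A_4: (13)(-14) − (-4)(-12) = -230
A_4→A_5: (-4)(9) − (-15)(-14) = -246
A_5→A_6: (-15)(6) − (1)(9) = -99
A_6→A_7: (1)(7) − (7)(6) = -35
A_7→A_8: (7)(4) − (8)(7) = -28
A_8→A_1: (8)(-2) − (14)(4) = -72
Σ = -847
Signed area = Σ/2 = -423.5 (negative ⇒ clockwise traversal).

-423.5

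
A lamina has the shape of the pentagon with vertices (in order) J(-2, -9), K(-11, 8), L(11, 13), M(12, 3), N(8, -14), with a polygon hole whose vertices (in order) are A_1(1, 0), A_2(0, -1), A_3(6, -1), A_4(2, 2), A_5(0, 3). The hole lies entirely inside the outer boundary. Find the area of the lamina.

369.5

Outer boundary:
Apply Gauss's area formula: 2A = Σ (x_i·y_{i+1} − x_{i+1}·y_i), indices taken mod 5.
Cross-terms: -115, -231, -123, -192, -100  ⇒  Σ = -761
Area = |Σ|/2 = 380.5.
Hole:
Σ = (-1) + (6) + (14) + (6) + (-3) = 22
Area = |Σ|/2 = 11.
Net area = 380.5 − 11 = 369.5.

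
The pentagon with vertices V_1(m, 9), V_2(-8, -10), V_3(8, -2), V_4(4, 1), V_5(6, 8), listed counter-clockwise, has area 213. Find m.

The doubled signed area Σ (x_i y_{i+1} − x_{i+1} y_i) is linear in m.
With m=0 it equals 264; the coefficient of m is -18 (from the two edges through V_1).
So -18·m + 264 = 2·213 = 426 ⇒ m = -9.

-9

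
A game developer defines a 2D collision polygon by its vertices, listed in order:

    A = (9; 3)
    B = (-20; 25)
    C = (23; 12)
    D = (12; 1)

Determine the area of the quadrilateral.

Σ = (285) + (-815) + (-121) + (27) = -624
Area = |Σ|/2 = 312.

312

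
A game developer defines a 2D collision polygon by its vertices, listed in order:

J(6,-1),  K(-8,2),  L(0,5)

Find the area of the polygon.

33

Σ = (4) + (-40) + (-30) = -66
Area = |Σ|/2 = 33.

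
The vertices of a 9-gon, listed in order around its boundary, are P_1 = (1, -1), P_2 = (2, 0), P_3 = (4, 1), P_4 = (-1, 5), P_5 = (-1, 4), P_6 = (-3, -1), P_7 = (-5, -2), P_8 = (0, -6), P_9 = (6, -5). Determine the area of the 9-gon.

Apply the shoelace formula: 2A = Σ (x_i·y_{i+1} − x_{i+1}·y_i), indices taken mod 9.
Σ = (2) + (2) + (21) + (1) + (13) + (1) + (30) + (36) + (-1) = 105
Area = |Σ|/2 = 52.5.

52.5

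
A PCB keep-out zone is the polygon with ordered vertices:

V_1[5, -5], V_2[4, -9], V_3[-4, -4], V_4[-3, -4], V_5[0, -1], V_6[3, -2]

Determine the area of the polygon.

Apply the shoelace formula: 2A = Σ (x_i·y_{i+1} − x_{i+1}·y_i), indices taken mod 6.
Σ = (-25) + (-52) + (4) + (3) + (3) + (-5) = -72
Area = |Σ|/2 = 36.

36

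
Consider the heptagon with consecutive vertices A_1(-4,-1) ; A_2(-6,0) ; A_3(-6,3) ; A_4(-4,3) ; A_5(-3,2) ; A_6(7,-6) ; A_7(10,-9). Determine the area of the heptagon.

Σ = (-6) + (-18) + (-6) + (1) + (4) + (-3) + (-46) = -74
Area = |Σ|/2 = 37.

37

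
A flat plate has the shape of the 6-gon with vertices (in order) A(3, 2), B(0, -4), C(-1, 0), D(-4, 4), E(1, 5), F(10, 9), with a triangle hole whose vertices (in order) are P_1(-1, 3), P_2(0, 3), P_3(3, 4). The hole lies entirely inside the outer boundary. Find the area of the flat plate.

Outer boundary:
Apply the surveyor's formula: 2A = Σ (x_i·y_{i+1} − x_{i+1}·y_i), indices taken mod 6.
Σ = (-12) + (-4) + (-4) + (-24) + (-41) + (-7) = -92
Area = |Σ|/2 = 46.
Hole:
Apply the shoelace (surveyor's) formula: 2A = Σ (x_i·y_{i+1} − x_{i+1}·y_i), indices taken mod 3.
Σ = (-3) + (-9) + (13) = 1
Area = |Σ|/2 = 0.5.
Net area = 46 − 0.5 = 45.5.

45.5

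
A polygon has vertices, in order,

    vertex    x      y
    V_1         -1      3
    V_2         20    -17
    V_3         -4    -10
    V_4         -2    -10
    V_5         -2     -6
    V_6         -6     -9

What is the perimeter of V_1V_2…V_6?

|V_1V_2| = √((21)² + (-20)²) = √841 = 29
|V_2V_3| = √((-24)² + (7)²) = √625 = 25
|V_3V_4| = √((2)² + (0)²) = √4 = 2
|V_4V_5| = √((0)² + (4)²) = √16 = 4
|V_5V_6| = √((-4)² + (-3)²) = √25 = 5
|V_6V_1| = √((5)² + (12)²) = √169 = 13
Perimeter = 29 + 25 + 2 + 4 + 5 + 13 = 78.

78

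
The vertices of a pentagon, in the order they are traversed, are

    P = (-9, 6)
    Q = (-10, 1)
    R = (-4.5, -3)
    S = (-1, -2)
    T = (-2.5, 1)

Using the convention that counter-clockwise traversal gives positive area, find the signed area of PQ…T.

39.75

Cross-terms: 51, 34.5, 6, -6, -6  ⇒  Σ = 79.5
Signed area = Σ/2 = 39.75 (positive ⇒ counter-clockwise traversal).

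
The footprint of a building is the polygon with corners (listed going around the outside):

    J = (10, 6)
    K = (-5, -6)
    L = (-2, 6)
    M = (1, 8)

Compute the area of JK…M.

84

Cross-terms: -30, -42, -22, -74  ⇒  Σ = -168
Area = |Σ|/2 = 84.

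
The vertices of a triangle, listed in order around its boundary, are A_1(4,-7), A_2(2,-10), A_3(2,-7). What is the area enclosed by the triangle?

3

Apply the shoelace (surveyor's) formula: 2A = Σ (x_i·y_{i+1} − x_{i+1}·y_i), indices taken mod 3.
Σ = (-26) + (6) + (14) = -6
Area = |Σ|/2 = 3.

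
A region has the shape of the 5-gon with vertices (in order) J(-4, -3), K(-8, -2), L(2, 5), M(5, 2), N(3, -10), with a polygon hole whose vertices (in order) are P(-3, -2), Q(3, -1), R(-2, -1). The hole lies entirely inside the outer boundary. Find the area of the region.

Outer boundary:
Apply Gauss's area formula: 2A = Σ (x_i·y_{i+1} − x_{i+1}·y_i), indices taken mod 5.
Σ = (-16) + (-36) + (-21) + (-56) + (-49) = -178
Area = |Σ|/2 = 89.
Hole:
Cross-terms: 9, -5, 1  ⇒  Σ = 5
Area = |Σ|/2 = 2.5.
Net area = 89 − 2.5 = 86.5.

86.5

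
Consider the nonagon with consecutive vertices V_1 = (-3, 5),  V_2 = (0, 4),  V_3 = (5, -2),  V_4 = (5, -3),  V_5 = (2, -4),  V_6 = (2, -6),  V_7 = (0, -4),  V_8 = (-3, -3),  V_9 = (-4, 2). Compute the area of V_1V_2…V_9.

53.5

Apply the shoelace (surveyor's) formula: 2A = Σ (x_i·y_{i+1} − x_{i+1}·y_i), indices taken mod 9.
Σ = (-12) + (-20) + (-5) + (-14) + (-4) + (-8) + (-12) + (-18) + (-14) = -107
Area = |Σ|/2 = 53.5.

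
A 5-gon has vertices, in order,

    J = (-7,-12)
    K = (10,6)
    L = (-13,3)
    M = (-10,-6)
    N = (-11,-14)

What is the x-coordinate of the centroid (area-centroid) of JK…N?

Apply the surveyor's formula. First the cross-terms c_i = x_i·y_{i+1} − x_{i+1}·y_i:
  78, 108, 108, 74, 34  ⇒  2A = 402, A = 201.
Then Σ (x_i + x_{i+1})·c_i = -4740, so x̄ = -4740 / (6·201) = -790/201.

-790/201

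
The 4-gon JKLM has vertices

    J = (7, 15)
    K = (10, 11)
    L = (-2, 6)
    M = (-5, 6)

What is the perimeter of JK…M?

36

|JK| = √((3)² + (-4)²) = √25 = 5
|KL| = √((-12)² + (-5)²) = √169 = 13
|LM| = √((-3)² + (0)²) = √9 = 3
|MJ| = √((12)² + (9)²) = √225 = 15
Perimeter = 5 + 13 + 3 + 15 = 36.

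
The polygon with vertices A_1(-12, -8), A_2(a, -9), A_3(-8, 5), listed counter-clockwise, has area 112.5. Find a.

5

The doubled signed area Σ (x_i y_{i+1} − x_{i+1} y_i) is linear in a.
With a=0 it equals 160; the coefficient of a is 13 (from the two edges through A_2).
So 13·a + 160 = 2·112.5 = 225 ⇒ a = 5.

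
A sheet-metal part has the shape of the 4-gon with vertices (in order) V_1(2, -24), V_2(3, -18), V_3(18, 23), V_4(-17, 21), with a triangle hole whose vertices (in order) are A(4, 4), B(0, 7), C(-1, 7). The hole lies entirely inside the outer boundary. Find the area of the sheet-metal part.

780.5

Outer boundary:
V_1→V_2: (2)(-18) − (3)(-24) = 36
V_2→V_3: (3)(23) − (18)(-18) = 393
V_3→V_4: (18)(21) − (-17)(23) = 769
V_4→V_1: (-17)(-24) − (2)(21) = 366
Σ = 1564
Area = |Σ|/2 = 782.
Hole:
Apply the surveyor's formula: 2A = Σ (x_i·y_{i+1} − x_{i+1}·y_i), indices taken mod 3.
Cross-terms: 28, 7, -32  ⇒  Σ = 3
Area = |Σ|/2 = 1.5.
Net area = 782 − 1.5 = 780.5.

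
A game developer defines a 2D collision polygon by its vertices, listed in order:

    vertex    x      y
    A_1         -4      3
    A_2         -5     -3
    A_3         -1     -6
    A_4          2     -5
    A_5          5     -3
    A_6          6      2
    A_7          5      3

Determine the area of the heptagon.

76.5

Apply the surveyor's formula: 2A = Σ (x_i·y_{i+1} − x_{i+1}·y_i), indices taken mod 7.
Σ = (27) + (27) + (17) + (19) + (28) + (8) + (27) = 153
Area = |Σ|/2 = 76.5.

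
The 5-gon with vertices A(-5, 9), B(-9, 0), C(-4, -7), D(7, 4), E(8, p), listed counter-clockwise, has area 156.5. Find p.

The doubled signed area Σ (x_i y_{i+1} − x_{i+1} y_i) is linear in p.
With p=0 it equals 217; the coefficient of p is 12 (from the two edges through E).
So 12·p + 217 = 2·156.5 = 313 ⇒ p = 8.

8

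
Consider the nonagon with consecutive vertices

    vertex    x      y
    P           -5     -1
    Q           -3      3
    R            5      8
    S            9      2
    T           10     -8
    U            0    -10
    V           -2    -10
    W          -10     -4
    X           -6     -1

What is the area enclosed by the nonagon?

218

Apply the shoelace formula: 2A = Σ (x_i·y_{i+1} − x_{i+1}·y_i), indices taken mod 9.
P→Q: (-5)(3) − (-3)(-1) = -18
Q→R: (-3)(8) − (5)(3) = -39
R→S: (5)(2) − (9)(8) = -62
S→T: (9)(-8) − (10)(2) = -92
T→U: (10)(-10) − (0)(-8) = -100
U→V: (0)(-10) − (-2)(-10) = -20
V→W: (-2)(-4) − (-10)(-10) = -92
W→X: (-10)(-1) − (-6)(-4) = -14
X→P: (-6)(-1) − (-5)(-1) = 1
Σ = -436
Area = |Σ|/2 = 218.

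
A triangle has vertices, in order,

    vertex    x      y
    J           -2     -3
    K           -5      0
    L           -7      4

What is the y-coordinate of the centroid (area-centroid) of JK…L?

Apply the surveyor's formula. First the cross-terms c_i = x_i·y_{i+1} − x_{i+1}·y_i:
  -15, -20, 29  ⇒  2A = -6, A = -3.
Then Σ (y_i + y_{i+1})·c_i = -6, so ȳ = -6 / (6·(-3)) = 1/3.

1/3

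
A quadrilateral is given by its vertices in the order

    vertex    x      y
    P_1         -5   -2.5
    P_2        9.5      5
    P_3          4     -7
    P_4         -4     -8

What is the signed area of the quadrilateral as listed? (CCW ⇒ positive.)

-88.875

Apply the shoelace formula: 2A = Σ (x_i·y_{i+1} − x_{i+1}·y_i), indices taken mod 4.
Σ = (-1.25) + (-86.5) + (-60) + (-30) = -177.75
Signed area = Σ/2 = -88.875 (negative ⇒ clockwise traversal).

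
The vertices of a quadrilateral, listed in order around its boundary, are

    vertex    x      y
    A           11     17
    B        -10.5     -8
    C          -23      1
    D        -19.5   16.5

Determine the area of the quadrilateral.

Cross-terms: 90.5, -194.5, -360, -513  ⇒  Σ = -977
Area = |Σ|/2 = 488.5.

488.5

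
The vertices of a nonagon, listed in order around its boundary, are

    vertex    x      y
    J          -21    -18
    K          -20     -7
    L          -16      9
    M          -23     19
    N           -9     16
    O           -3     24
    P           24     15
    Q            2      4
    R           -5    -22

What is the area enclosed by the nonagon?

959

Apply the shoelace formula: 2A = Σ (x_i·y_{i+1} − x_{i+1}·y_i), indices taken mod 9.
J→K: (-21)(-7) − (-20)(-18) = -213
K→L: (-20)(9) − (-16)(-7) = -292
L→M: (-16)(19) − (-23)(9) = -97
M→N: (-23)(16) − (-9)(19) = -197
N→O: (-9)(24) − (-3)(16) = -168
O→P: (-3)(15) − (24)(24) = -621
P→Q: (24)(4) − (2)(15) = 66
Q→R: (2)(-22) − (-5)(4) = -24
R→J: (-5)(-18) − (-21)(-22) = -372
Σ = -1918
Area = |Σ|/2 = 959.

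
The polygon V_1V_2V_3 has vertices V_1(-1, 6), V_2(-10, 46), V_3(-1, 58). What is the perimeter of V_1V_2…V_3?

108

|V_1V_2| = √((-9)² + (40)²) = √1681 = 41
|V_2V_3| = √((9)² + (12)²) = √225 = 15
|V_3V_1| = √((0)² + (-52)²) = √2704 = 52
Perimeter = 41 + 15 + 52 = 108.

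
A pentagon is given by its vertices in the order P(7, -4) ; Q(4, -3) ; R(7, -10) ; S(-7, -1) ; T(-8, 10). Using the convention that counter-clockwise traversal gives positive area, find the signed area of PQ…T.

Apply Gauss's area formula: 2A = Σ (x_i·y_{i+1} − x_{i+1}·y_i), indices taken mod 5.
Cross-terms: -5, -19, -77, -78, -38  ⇒  Σ = -217
Signed area = Σ/2 = -108.5 (negative ⇒ clockwise traversal).

-108.5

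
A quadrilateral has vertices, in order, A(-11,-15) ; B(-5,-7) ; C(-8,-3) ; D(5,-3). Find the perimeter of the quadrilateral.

48

|AB| = √((6)² + (8)²) = √100 = 10
|BC| = √((-3)² + (4)²) = √25 = 5
|CD| = √((13)² + (0)²) = √169 = 13
|DA| = √((-16)² + (-12)²) = √400 = 20
Perimeter = 10 + 5 + 13 + 20 = 48.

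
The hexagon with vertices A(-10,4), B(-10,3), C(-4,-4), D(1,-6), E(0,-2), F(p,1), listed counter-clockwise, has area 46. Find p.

Write out the shoelace sum; only the two edges meeting at F involve p:
2·Area = [(0·1 − p·(-2)) + (p·4 − (-10)·1)] + 88
       = 6·p + 98 = 92
⇒ p = -1.

-1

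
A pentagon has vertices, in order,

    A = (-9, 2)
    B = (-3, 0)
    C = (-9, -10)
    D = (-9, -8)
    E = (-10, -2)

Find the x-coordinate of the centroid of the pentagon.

-896/123

Apply the shoelace (surveyor's) formula. First the cross-terms c_i = x_i·y_{i+1} − x_{i+1}·y_i:
  6, 30, -18, -62, -38  ⇒  2A = -82, A = -41.
Then Σ (x_i + x_{i+1})·c_i = 1792, so x̄ = 1792 / (6·(-41)) = -896/123.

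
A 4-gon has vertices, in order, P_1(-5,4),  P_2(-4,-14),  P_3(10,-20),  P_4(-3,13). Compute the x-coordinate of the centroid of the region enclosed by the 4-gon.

68/143

Apply Gauss's area formula. First the cross-terms c_i = x_i·y_{i+1} − x_{i+1}·y_i:
  86, 220, 70, 53  ⇒  2A = 429, A = 214.5.
Then Σ (x_i + x_{i+1})·c_i = 612, so x̄ = 612 / (6·214.5) = 68/143.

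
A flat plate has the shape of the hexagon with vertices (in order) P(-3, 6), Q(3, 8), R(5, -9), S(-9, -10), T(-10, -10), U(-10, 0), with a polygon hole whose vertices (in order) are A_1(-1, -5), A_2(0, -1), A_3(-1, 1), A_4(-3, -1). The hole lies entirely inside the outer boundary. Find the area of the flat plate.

Outer boundary:
P→Q: (-3)(8) − (3)(6) = -42
Q→R: (3)(-9) − (5)(8) = -67
R→S: (5)(-10) − (-9)(-9) = -131
S→T: (-9)(-10) − (-10)(-10) = -10
T→U: (-10)(0) − (-10)(-10) = -100
U→P: (-10)(6) − (-3)(0) = -60
Σ = -410
Area = |Σ|/2 = 205.
Hole:
Σ = (1) + (-1) + (4) + (14) = 18
Area = |Σ|/2 = 9.
Net area = 205 − 9 = 196.

196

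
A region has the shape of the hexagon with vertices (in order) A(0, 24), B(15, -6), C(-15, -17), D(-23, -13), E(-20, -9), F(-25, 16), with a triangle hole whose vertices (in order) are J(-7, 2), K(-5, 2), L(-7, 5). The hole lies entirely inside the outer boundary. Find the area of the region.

Outer boundary:
Apply the shoelace formula: 2A = Σ (x_i·y_{i+1} − x_{i+1}·y_i), indices taken mod 6.
A→B: (0)(-6) − (15)(24) = -360
B→C: (15)(-17) − (-15)(-6) = -345
C→D: (-15)(-13) − (-23)(-17) = -196
D→E: (-23)(-9) − (-20)(-13) = -53
E→F: (-20)(16) − (-25)(-9) = -545
F→A: (-25)(24) − (0)(16) = -600
Σ = -2099
Area = |Σ|/2 = 1049.5.
Hole:
Apply the shoelace formula: 2A = Σ (x_i·y_{i+1} − x_{i+1}·y_i), indices taken mod 3.
Σ = (-4) + (-11) + (21) = 6
Area = |Σ|/2 = 3.
Net area = 1049.5 − 3 = 1046.5.

1046.5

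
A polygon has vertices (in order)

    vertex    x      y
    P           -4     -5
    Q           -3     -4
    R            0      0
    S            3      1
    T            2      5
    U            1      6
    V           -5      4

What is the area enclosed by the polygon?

Σ = (1) + (0) + (0) + (13) + (7) + (34) + (41) = 96
Area = |Σ|/2 = 48.

48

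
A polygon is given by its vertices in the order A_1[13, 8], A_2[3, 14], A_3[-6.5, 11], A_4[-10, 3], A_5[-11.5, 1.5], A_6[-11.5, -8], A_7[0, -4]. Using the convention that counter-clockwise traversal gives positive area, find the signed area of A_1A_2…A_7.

299.625

Apply the shoelace (surveyor's) formula: 2A = Σ (x_i·y_{i+1} − x_{i+1}·y_i), indices taken mod 7.
Σ = (158) + (124) + (90.5) + (19.5) + (109.25) + (46) + (52) = 599.25
Signed area = Σ/2 = 299.625 (positive ⇒ counter-clockwise traversal).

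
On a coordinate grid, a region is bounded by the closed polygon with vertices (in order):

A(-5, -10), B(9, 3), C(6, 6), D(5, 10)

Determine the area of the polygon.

70.5

Apply the shoelace (surveyor's) formula: 2A = Σ (x_i·y_{i+1} − x_{i+1}·y_i), indices taken mod 4.
A→B: (-5)(3) − (9)(-10) = 75
B→C: (9)(6) − (6)(3) = 36
C→D: (6)(10) − (5)(6) = 30
D→A: (5)(-10) − (-5)(10) = 0
Σ = 141
Area = |Σ|/2 = 70.5.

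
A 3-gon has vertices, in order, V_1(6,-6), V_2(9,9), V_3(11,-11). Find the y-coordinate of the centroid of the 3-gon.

-8/3

Apply the shoelace formula. First the cross-terms c_i = x_i·y_{i+1} − x_{i+1}·y_i:
  108, -198, 0  ⇒  2A = -90, A = -45.
Then Σ (y_i + y_{i+1})·c_i = 720, so ȳ = 720 / (6·(-45)) = -8/3.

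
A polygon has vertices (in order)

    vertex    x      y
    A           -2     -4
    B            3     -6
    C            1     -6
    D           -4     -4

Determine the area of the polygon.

Apply the surveyor's formula: 2A = Σ (x_i·y_{i+1} − x_{i+1}·y_i), indices taken mod 4.
A→B: (-2)(-6) − (3)(-4) = 24
B→C: (3)(-6) − (1)(-6) = -12
C→D: (1)(-4) − (-4)(-6) = -28
D→A: (-4)(-4) − (-2)(-4) = 8
Σ = -8
Area = |Σ|/2 = 4.

4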